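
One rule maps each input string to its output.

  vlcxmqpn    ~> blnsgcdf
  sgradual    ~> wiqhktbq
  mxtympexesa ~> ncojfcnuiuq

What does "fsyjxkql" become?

In each case the input is transformed by: shift every letter 10 places backward in the alphabet (wrapping around), then swap each adjacent pair of characters (1↔2, 3↔4, ...).
"fsyjxkql" → "ivzoanbg".

ivzoanbg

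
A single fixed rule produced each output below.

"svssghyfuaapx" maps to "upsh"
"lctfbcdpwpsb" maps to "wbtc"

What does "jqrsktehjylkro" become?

jkrt

What's happening: keep one character in every 3, starting at position 3 (positions 3rd, 6th, 9th, ...), then move the last 2 characters to the front (rotate right by 2).
On "jqrsktehjylkro": the first step gives "rtjk", and the second then gives "jkrt".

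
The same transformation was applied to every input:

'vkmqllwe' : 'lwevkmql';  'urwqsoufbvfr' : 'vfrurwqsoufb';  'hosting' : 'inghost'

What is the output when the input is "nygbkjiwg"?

iwgnygbkj

In each case the input is transformed by: move the last 3 characters to the front (rotate right by 3).
Doing the same to "nygbkjiwg": "iwgnygbkj".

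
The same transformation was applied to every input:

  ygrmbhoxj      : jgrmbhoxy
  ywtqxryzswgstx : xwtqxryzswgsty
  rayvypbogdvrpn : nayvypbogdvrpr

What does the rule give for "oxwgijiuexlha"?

axwgijiuexlho

The transformation: swap the first and last characters.
On "oxwgijiuexlha" that produces "axwgijiuexlho".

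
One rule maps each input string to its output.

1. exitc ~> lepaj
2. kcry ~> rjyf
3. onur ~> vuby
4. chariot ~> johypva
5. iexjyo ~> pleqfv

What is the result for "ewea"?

Rule — shift every letter 7 places forward in the alphabet (wrapping around).
"ewea" → "ldlh".

ldlh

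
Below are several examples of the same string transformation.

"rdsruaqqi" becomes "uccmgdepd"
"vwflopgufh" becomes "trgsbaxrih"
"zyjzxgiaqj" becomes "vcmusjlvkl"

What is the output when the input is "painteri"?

Each output is the input with this applied: shift every letter 12 places forward in the alphabet (wrapping around), then reverse the string.
Applying both steps to "painteri": "bmuzfqdu", then "udqfzumb".

udqfzumb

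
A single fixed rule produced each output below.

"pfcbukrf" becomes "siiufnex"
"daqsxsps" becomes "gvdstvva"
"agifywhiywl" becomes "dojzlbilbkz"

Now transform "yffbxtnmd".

What's happening: take characters alternately from the front and the back (1st, last, 2nd, 2nd-last, ...), then shift every letter 3 places forward in the alphabet (wrapping around).
Starting from "yffbxtnmd": after the first operation, "ydfmfnbtx"; after the second, "bgipiqewa".
(Check on "pfcbukrf": → "pffrckbu" → "siiufnex" ✓)

bgipiqewa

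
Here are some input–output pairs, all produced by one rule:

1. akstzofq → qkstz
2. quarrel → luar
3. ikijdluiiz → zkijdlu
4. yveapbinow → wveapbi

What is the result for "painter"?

rain

In each case the input is transformed by: swap the first and last characters, then delete the last 3 characters.
Starting from "painter": after the first operation, "raintep"; after the second, "rain".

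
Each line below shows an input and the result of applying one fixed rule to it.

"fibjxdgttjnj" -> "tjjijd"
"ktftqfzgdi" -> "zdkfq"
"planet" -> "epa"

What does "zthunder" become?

drtu

What's happening: swap the front and back halves of the string, then keep every other character starting from the second (positions 2nd, 4th, 6th, ...).
Starting from "zthunder": after the first operation, "nderzthu"; after the second, "drtu".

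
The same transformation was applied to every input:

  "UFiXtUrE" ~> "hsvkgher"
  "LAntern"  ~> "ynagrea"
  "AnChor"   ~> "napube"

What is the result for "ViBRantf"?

Each output is the input with this applied: shift every letter 13 places forward in the alphabet (wrapping around) — i.e. ROT13, then convert every letter to lowercase.
On "ViBRantf": the first step gives "IvOEnags", and the second then gives "ivoenags".
(Check on "LAntern": → "YNagrea" → "ynagrea" ✓)

ivoenags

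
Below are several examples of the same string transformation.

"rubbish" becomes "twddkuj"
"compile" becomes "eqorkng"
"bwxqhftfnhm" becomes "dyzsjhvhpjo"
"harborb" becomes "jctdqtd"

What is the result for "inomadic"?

kpqocfke

What's happening: shift every letter 2 places forward in the alphabet (wrapping around).
"inomadic" → "kpqocfke".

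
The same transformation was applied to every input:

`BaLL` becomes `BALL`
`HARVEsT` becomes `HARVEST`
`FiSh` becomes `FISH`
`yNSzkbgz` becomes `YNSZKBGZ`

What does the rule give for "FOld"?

The transformation: convert every letter to uppercase.
So "FOld" becomes "FOLD".

FOLD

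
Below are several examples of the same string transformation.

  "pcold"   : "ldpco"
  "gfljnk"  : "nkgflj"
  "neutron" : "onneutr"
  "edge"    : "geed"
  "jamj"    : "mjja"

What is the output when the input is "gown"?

Rule — move the last 2 characters to the front (rotate right by 2).
Applying that to "gown" gives "wngo".

wngo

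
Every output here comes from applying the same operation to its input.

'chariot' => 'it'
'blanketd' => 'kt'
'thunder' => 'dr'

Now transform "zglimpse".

ms

Each output is the input with this applied: keep every other character starting from the first (positions 1st, 3rd, 5th, ...), then keep only the last 2 characters.
On "zglimpse" that produces "ms".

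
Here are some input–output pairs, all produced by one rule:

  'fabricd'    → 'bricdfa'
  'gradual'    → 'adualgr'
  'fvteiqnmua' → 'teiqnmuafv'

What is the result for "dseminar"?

The rule is to move the first 2 characters to the end (rotate left by 2).
For "dseminar" the result is "eminards".

eminards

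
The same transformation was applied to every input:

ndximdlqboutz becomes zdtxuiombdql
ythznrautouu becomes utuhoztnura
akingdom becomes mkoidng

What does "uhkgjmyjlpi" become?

ihpklgjjym

Each output is the input with this applied: take characters alternately from the front and the back (1st, last, 2nd, 2nd-last, ...), then delete the first character.
Applying both steps to "uhkgjmyjlpi": "uihpklgjjym", then "ihpklgjjym".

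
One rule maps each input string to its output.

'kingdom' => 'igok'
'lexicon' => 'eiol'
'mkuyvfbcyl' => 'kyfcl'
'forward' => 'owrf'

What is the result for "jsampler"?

The rule is to move the first character to the end, then keep every other character starting from the first (positions 1st, 3rd, 5th, ...).
For "jsampler", step one produces "samplerj"; step two turns that into "smlr".

smlr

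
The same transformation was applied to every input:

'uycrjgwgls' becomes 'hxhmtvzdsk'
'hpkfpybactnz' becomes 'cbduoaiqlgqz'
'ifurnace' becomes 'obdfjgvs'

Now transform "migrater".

bufsnjhs

The transformation: shift every letter 1 place forward in the alphabet (wrapping around), then swap the front and back halves of the string.
Starting from "migrater": after the first operation, "njhsbufs"; after the second, "bufsnjhs".
(Check on "ifurnace": → "jgvsobdf" → "obdfjgvs" ✓)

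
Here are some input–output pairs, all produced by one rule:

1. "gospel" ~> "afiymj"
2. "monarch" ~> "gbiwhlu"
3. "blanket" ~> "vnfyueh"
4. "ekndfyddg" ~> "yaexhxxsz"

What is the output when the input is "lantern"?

Looking at the pairs, the operation is to take characters alternately from the front and the back (1st, last, 2nd, 2nd-last, ...), then shift every letter 6 places backward in the alphabet (wrapping around).
Applying both steps to "lantern": "lnarnet", then "fhulhyn".

fhulhyn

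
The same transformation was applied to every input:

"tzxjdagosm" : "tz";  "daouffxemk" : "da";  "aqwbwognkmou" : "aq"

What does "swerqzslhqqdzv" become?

sw

The pattern: keep only the first 2 characters.
Doing the same to "swerqzslhqqdzv": "sw".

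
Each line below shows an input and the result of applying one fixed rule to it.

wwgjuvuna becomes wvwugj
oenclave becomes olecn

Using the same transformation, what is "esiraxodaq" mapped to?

Looking at the pairs, the operation is to delete the last 3 characters, then take characters alternately from the front and the back (1st, last, 2nd, 2nd-last, ...).
Starting from "esiraxodaq": after the first operation, "esiraxo"; after the second, "eosxiar".
(Check on "wwgjuvuna": → "wwgjuv" → "wvwugj" ✓)

eosxiar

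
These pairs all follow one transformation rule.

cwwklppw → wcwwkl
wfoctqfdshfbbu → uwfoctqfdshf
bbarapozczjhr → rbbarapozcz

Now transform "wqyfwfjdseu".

Rule — move the last 3 characters to the front (rotate right by 3), then delete the first 2 characters.
Working it through for "wqyfwfjdseu": intermediate "seuwqyfwfjd", final "uwqyfwfjd".

uwqyfwfjd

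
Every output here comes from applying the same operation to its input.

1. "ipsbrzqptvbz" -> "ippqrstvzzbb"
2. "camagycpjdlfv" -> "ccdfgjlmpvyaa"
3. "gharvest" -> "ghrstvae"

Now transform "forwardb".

In each case the input is transformed by: sort the characters into alphabetical order, then move the first 2 characters to the end (rotate left by 2).
Applying both steps to "forwardb": "abdforrw", then "dforrwab".

dforrwab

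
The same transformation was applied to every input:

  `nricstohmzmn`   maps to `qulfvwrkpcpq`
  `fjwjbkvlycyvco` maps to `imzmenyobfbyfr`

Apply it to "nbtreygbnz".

qewuhbjeqc

The rule is to shift every letter 3 places forward in the alphabet (wrapping around).
So "nbtreygbnz" becomes "qewuhbjeqc".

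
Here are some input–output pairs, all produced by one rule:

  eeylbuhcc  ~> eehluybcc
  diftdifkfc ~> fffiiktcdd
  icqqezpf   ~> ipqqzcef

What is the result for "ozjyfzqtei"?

joqtyzzefi

Looking at the pairs, the operation is to sort the characters into alphabetical order, then move the first 3 characters to the end (rotate left by 3).
Doing the same to "ozjyfzqtei": "joqtyzzefi".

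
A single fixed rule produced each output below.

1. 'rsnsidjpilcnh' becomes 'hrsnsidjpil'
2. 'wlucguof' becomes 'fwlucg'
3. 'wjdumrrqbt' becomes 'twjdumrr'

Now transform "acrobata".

aacrob

In each case the input is transformed by: move the last character to the front, then delete the last 2 characters.
Applying both steps to "acrobata": "aacrobat", then "aacrob".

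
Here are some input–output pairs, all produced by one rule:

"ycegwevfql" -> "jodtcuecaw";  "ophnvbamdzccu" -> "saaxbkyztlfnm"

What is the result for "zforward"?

Rule — shift every letter 2 places backward in the alphabet (wrapping around), then reverse the string.
On "zforward": the first step gives "xdmpuypb", and the second then gives "bpyupmdx".

bpyupmdx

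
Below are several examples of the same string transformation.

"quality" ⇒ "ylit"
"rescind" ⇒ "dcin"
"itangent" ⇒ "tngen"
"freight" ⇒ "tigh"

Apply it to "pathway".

Each output is the input with this applied: delete the first 3 characters, then move the last character to the front.
On "pathway": the first step gives "hway", and the second then gives "yhwa".
(Check on "quality": → "lity" → "ylit" ✓)

yhwa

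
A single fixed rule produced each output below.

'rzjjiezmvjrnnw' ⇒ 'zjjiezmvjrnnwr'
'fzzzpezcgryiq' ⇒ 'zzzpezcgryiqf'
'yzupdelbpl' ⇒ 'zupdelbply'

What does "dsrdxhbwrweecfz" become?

Looking at the pairs, the operation is to move the first character to the end.
"dsrdxhbwrweecfz" → "srdxhbwrweecfzd".

srdxhbwrweecfzd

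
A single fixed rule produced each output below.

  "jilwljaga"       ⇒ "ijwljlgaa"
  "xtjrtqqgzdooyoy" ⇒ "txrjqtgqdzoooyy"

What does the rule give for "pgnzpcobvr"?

Rule — swap each adjacent pair of characters (1↔2, 3↔4, ...).
So "pgnzpcobvr" becomes "gpzncpborv".

gpzncpborv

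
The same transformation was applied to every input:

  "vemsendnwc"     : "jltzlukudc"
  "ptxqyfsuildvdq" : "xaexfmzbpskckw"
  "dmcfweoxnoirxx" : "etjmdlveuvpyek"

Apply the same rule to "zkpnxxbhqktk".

rrwueeioxrag

The rule is to swap the first and last characters, then shift every letter 7 places forward in the alphabet (wrapping around).
For "zkpnxxbhqktk", step one produces "kkpnxxbhqktz"; step two turns that into "rrwueeioxrag".
(Check on "vemsendnwc": → "cemsendnwv" → "jltzlukudc" ✓)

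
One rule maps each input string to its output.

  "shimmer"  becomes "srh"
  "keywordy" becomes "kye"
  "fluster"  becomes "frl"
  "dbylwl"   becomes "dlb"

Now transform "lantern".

The transformation: take characters alternately from the front and the back (1st, last, 2nd, 2nd-last, ...), then keep only the first 3 characters.
For "lantern" the result is "lna".

lna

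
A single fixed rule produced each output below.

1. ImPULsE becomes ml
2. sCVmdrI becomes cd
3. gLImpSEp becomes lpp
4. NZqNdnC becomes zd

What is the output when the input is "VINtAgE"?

In each case the input is transformed by: keep one character in every 3, starting at position 2 (positions 2nd, 5th, 8th, ...), then convert every letter to lowercase.
"VINtAgE" → "IA" → "ia".

ia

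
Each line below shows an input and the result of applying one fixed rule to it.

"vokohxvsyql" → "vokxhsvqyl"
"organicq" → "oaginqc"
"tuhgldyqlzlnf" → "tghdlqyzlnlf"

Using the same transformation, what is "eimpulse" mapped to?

Rule — swap each adjacent pair of characters (1↔2, 3↔4, ...), then delete the first character.
"eimpulse" → "iepmlues" → "epmlues".

epmlues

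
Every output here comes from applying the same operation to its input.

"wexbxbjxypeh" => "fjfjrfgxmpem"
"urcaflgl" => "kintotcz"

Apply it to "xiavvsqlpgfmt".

iddaytxonubfq

Looking at the pairs, the operation is to move the first 2 characters to the end (rotate left by 2), then shift every letter 8 places forward in the alphabet (wrapping around).
For "xiavvsqlpgfmt", step one produces "avvsqlpgfmtxi"; step two turns that into "iddaytxonubfq".
(Check on "urcaflgl": → "caflglur" → "kintotcz" ✓)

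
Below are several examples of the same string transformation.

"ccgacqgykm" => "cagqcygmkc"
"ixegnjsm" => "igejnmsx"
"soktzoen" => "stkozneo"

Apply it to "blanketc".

bnaekctl

The transformation: swap each adjacent pair of characters (1↔2, 3↔4, ...), then move the first character to the end.
"blanketc" → "lbnaekct" → "bnaekctl".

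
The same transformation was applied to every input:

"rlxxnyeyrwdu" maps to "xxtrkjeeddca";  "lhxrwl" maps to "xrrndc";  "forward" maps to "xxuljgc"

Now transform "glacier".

xromkig

In each case the input is transformed by: shift every letter 6 places forward in the alphabet (wrapping around), then sort the characters into reverse alphabetical order.
Working it through for "glacier": intermediate "mrgiokx", final "xromkig".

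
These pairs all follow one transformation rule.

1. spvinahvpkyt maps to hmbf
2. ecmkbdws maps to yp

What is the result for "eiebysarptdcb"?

qebo

Each output is the input with this applied: keep one character in every 3, starting at position 3 (positions 3rd, 6th, 9th, ...), then shift every letter 12 places forward in the alphabet (wrapping around).
"eiebysarptdcb" → "espc" → "qebo".
(Check on "spvinahvpkyt": → "vapt" → "hmbf" ✓)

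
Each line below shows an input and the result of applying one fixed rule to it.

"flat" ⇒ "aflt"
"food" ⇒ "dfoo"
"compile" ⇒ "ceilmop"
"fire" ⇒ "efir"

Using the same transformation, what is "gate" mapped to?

What's happening: sort the characters into alphabetical order.
For "gate" the result is "aegt".

aegt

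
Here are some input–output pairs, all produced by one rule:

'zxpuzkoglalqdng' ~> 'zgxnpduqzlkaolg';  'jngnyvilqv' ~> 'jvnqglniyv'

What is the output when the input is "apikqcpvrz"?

Each output is the input with this applied: take characters alternately from the front and the back (1st, last, 2nd, 2nd-last, ...).
For "apikqcpvrz" the result is "azprivkpqc".

azprivkpqc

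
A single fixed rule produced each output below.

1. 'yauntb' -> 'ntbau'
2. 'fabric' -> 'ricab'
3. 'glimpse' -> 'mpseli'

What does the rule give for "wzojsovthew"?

Each output is the input with this applied: delete the first character, then move the first 2 characters to the end (rotate left by 2).
Starting from "wzojsovthew": after the first operation, "zojsovthew"; after the second, "jsovthewzo".
(Check on "yauntb": → "auntb" → "ntbau" ✓)

jsovthewzo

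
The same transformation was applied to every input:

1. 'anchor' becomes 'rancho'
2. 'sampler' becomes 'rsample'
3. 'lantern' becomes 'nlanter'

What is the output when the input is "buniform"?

mbunifor

The rule is to move the last character to the front.
On "buniform" that produces "mbunifor".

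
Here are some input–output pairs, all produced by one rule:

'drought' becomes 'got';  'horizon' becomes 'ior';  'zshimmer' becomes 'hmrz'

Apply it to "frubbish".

Looking at the pairs, the operation is to sort the characters into alphabetical order, then keep every other character starting from the second (positions 2nd, 4th, 6th, ...).
On "frubbish" that produces "bhru".

bhru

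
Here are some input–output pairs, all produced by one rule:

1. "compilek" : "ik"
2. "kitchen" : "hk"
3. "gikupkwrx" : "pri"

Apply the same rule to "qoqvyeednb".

Looking at the pairs, the operation is to move the first 2 characters to the end (rotate left by 2), then keep one character in every 3, starting at position 3 (positions 3rd, 6th, 9th, ...).
For "qoqvyeednb", step one produces "qvyeednbqo"; step two turns that into "ydq".

ydq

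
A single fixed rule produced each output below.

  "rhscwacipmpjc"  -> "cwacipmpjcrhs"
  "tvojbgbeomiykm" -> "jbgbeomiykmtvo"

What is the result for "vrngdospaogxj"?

What's happening: move the first 3 characters to the end (rotate left by 3).
On "vrngdospaogxj" that produces "gdospaogxjvrn".

gdospaogxjvrn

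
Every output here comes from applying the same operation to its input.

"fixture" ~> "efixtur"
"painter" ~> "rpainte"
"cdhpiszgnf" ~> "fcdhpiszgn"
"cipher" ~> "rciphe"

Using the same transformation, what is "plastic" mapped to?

cplasti

The rule is to move the last character to the front.
"plastic" → "cplasti".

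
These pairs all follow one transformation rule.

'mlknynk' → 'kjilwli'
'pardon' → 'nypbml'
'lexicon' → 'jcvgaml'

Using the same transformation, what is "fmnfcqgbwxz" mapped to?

dkldaoezuvx

The rule is to shift every letter 2 places backward in the alphabet (wrapping around).
So "fmnfcqgbwxz" becomes "dkldaoezuvx".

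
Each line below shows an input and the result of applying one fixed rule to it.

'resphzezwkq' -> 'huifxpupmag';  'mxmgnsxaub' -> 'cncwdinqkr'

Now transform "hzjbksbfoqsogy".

xpzrairvegiewo

Looking at the pairs, the operation is to shift every letter 10 places backward in the alphabet (wrapping around).
"hzjbksbfoqsogy" → "xpzrairvegiewo".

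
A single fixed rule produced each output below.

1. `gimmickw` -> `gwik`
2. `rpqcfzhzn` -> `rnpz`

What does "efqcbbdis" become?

The transformation: take characters alternately from the front and the back (1st, last, 2nd, 2nd-last, ...), then keep only the first 4 characters.
Starting from "efqcbbdis": after the first operation, "esfiqdcbb"; after the second, "esfi".

esfi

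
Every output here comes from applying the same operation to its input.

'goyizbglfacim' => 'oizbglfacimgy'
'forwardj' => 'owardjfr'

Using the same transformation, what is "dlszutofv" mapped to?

Rule — move the first 2 characters to the end (rotate left by 2), then swap the first and last characters.
On "dlszutofv": the first step gives "szutofvdl", and the second then gives "lzutofvds".

lzutofvds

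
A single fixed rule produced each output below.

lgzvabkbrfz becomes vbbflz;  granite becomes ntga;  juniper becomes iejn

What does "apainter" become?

In each case the input is transformed by: move the first 3 characters to the end (rotate left by 3), then keep every other character starting from the first (positions 1st, 3rd, 5th, ...).
For "apainter" the result is "itrp".

itrp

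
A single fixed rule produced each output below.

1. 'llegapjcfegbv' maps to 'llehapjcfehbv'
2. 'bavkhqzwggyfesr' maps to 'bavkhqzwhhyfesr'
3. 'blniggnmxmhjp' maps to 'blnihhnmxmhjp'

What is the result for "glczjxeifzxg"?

Rule — replace every "g" with "h".
"glczjxeifzxg" → "hlczjxeifzxh".

hlczjxeifzxh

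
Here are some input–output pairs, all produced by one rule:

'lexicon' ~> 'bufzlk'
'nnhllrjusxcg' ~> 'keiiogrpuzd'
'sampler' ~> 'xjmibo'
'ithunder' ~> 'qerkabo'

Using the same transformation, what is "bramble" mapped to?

The transformation: shift every letter 3 places backward in the alphabet (wrapping around), then delete the first character.
For "bramble", step one produces "yoxjyib"; step two turns that into "oxjyib".

oxjyib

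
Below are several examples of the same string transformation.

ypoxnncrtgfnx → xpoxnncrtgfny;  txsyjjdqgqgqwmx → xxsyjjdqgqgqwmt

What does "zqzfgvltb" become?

bqzfgvltz

What's happening: swap the first and last characters.
Applying that to "zqzfgvltb" gives "bqzfgvltz".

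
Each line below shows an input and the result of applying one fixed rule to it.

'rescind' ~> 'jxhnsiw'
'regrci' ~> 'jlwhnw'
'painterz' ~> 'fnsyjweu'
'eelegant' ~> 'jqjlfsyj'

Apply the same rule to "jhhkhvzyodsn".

mmpmaedtixso

The transformation: shift every letter 5 places forward in the alphabet (wrapping around), then move the first character to the end.
Applying both steps to "jhhkhvzyodsn": "ommpmaedtixs", then "mmpmaedtixso".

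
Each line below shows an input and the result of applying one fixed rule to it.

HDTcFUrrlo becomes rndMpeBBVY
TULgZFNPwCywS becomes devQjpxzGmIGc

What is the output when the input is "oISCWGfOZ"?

The rule is to shift every letter 10 places forward in the alphabet (wrapping around), then flip the case of every letter.
Applying both steps to "oISCWGfOZ": "ySCMGQpYJ", then "YscmgqPyj".

YscmgqPyj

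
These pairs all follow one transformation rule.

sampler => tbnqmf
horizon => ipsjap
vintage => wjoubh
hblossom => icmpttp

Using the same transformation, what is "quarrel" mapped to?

In each case the input is transformed by: shift every letter 1 place forward in the alphabet (wrapping around), then delete the last character.
Applying both steps to "quarrel": "rvbssfm", then "rvbssf".

rvbssf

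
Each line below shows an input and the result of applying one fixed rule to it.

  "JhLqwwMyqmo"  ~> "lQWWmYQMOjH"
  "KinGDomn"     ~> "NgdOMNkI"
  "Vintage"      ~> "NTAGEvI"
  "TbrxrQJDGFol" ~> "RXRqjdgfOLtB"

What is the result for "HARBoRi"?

The rule is to move the first 2 characters to the end (rotate left by 2), then flip the case of every letter.
"HARBoRi" → "rbOrIha".

rbOrIha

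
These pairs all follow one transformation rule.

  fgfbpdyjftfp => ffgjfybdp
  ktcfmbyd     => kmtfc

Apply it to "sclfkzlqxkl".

What's happening: delete the last 3 characters, then take characters alternately from the front and the back (1st, last, 2nd, 2nd-last, ...).
"sclfkzlqxkl" → "sclfkzlq" → "sqcllzfk".

sqcllzfk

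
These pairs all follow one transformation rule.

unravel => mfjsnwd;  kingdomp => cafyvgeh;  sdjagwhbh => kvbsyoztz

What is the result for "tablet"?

lstdwl

The rule is to shift every letter 8 places backward in the alphabet (wrapping around).
"tablet" → "lstdwl".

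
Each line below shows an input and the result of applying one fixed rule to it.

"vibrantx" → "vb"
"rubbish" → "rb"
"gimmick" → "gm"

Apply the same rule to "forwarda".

Looking at the pairs, the operation is to keep every other character starting from the first (positions 1st, 3rd, 5th, ...), then delete the last 2 characters.
So "forwarda" becomes "fr".

fr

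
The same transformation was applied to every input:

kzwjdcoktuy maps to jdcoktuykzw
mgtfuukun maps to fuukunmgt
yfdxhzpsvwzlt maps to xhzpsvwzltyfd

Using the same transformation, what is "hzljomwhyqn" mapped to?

jomwhyqnhzl

Rule — move the first 3 characters to the end (rotate left by 3).
Applying that to "hzljomwhyqn" gives "jomwhyqnhzl".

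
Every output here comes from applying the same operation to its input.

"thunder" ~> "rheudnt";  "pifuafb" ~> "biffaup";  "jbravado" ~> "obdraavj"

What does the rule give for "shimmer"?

rheimms

The transformation: take characters alternately from the front and the back (1st, last, 2nd, 2nd-last, ...), then move the first character to the end.
Working it through for "shimmer": intermediate "srheimm", final "rheimms".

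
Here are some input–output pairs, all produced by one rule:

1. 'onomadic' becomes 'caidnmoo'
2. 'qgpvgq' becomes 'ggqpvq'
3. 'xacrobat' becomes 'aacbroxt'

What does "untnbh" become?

hbnnut

What's happening: sort the characters into alphabetical order, then swap each adjacent pair of characters (1↔2, 3↔4, ...).
For "untnbh", step one produces "bhnntu"; step two turns that into "hbnnut".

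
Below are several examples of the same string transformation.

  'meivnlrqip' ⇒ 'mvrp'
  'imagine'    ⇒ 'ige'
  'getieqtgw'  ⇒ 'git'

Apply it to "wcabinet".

wbe

The pattern: keep one character in every 3, starting at position 1 (positions 1st, 4th, 7th, ...).
Doing the same to "wcabinet": "wbe".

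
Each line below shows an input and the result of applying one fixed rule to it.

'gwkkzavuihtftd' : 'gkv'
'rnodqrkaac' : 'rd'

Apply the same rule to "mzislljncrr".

Rule — keep one character in every 3, starting at position 1 (positions 1st, 4th, 7th, ...), then delete the last 2 characters.
On "mzislljncrr" that produces "ms".

ms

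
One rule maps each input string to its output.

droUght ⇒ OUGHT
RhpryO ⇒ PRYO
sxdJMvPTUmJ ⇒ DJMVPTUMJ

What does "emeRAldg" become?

Each output is the input with this applied: delete the first 2 characters, then convert every letter to uppercase.
Working it through for "emeRAldg": intermediate "eRAldg", final "ERALDG".
(Check on "sxdJMvPTUmJ": → "dJMvPTUmJ" → "DJMVPTUMJ" ✓)

ERALDG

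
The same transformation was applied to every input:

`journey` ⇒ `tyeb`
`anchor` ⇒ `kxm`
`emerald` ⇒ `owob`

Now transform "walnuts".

gkvx

In each case the input is transformed by: delete the last 3 characters, then shift every letter 10 places forward in the alphabet (wrapping around).
For "walnuts", step one produces "waln"; step two turns that into "gkvx".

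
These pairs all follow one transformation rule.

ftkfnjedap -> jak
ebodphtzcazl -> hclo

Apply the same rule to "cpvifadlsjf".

asv

Rule — keep one character in every 3, starting at position 3 (positions 3rd, 6th, 9th, ...), then move the first character to the end.
Applying both steps to "cpvifadlsjf": "vas", then "asv".
(Check on "ftkfnjedap": → "kja" → "jak" ✓)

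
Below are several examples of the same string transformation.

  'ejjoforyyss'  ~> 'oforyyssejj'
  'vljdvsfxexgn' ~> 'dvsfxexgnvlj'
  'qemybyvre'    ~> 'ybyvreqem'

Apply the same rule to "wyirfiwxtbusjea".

rfiwxtbusjeawyi

The rule is to move the first 3 characters to the end (rotate left by 3).
Applying that to "wyirfiwxtbusjea" gives "rfiwxtbusjeawyi".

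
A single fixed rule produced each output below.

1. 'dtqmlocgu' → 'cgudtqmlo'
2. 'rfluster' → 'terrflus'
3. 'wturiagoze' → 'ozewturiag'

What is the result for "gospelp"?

elpgosp

In each case the input is transformed by: move the last 3 characters to the front (rotate right by 3).
For "gospelp" the result is "elpgosp".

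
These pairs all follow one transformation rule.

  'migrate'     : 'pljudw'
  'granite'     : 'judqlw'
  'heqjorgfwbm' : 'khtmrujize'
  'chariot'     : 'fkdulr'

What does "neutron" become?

qhxwur

In each case the input is transformed by: shift every letter 3 places forward in the alphabet (wrapping around), then delete the last character.
On "neutron" that produces "qhxwur".
(Check on "migrate": → "pljudwh" → "pljudw" ✓)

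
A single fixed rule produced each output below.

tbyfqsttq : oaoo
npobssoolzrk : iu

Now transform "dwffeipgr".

Each output is the input with this applied: shift every letter 5 places backward in the alphabet (wrapping around), then keep only the vowels.
Starting from "dwffeipgr": after the first operation, "yraazdkbm"; after the second, "aa".
(Check on "tbyfqsttq": → "owtalnool" → "oaoo" ✓)

aa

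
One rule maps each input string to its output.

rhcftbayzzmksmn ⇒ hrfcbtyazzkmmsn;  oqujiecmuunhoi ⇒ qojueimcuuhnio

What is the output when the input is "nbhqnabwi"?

bnqhanwbi

In each case the input is transformed by: swap each adjacent pair of characters (1↔2, 3↔4, ...).
For "nbhqnabwi" the result is "bnqhanwbi".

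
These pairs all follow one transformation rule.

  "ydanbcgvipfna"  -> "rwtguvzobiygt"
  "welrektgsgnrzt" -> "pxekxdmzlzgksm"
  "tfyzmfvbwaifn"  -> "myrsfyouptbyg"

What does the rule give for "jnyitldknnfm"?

Each output is the input with this applied: shift every letter 7 places backward in the alphabet (wrapping around).
So "jnyitldknnfm" becomes "cgrbmewdggyf".

cgrbmewdggyf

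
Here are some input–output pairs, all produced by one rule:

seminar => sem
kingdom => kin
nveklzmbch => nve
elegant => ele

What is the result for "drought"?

dro

The rule is to keep only the first 3 characters.
On "drought" that produces "dro".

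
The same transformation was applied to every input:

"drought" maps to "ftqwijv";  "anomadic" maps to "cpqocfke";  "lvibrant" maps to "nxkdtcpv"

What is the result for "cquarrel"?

eswcttgn

The transformation: shift every letter 2 places forward in the alphabet (wrapping around).
So "cquarrel" becomes "eswcttgn".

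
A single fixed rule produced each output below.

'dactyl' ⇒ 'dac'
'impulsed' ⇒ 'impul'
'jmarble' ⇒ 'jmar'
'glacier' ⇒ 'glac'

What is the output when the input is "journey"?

Rule — delete the last 3 characters.
For "journey" the result is "jour".

jour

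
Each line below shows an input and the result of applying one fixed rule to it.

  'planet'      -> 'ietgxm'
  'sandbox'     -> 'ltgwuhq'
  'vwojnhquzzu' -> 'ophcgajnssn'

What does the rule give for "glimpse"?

zebfilx

Looking at the pairs, the operation is to shift every letter 7 places backward in the alphabet (wrapping around).
So "glimpse" becomes "zebfilx".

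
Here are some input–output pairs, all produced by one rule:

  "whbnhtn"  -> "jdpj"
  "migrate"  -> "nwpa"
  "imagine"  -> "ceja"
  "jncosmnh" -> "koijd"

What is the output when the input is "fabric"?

ney

What's happening: shift every letter 4 places backward in the alphabet (wrapping around), then delete the first 3 characters.
On "fabric" that produces "ney".
(Check on "imagine": → "eiwceja" → "ceja" ✓)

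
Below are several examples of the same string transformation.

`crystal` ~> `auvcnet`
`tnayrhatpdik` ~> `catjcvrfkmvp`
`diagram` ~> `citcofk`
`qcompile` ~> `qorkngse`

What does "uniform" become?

khqtowp

The transformation: shift every letter 2 places forward in the alphabet (wrapping around), then move the first 2 characters to the end (rotate left by 2).
Working it through for "uniform": intermediate "wpkhqto", final "khqtowp".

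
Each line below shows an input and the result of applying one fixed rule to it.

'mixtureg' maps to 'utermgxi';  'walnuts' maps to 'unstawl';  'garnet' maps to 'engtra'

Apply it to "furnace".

anecufr

In each case the input is transformed by: move the first 3 characters to the end (rotate left by 3), then swap each adjacent pair of characters (1↔2, 3↔4, ...).
Applying both steps to "furnace": "nacefur", then "anecufr".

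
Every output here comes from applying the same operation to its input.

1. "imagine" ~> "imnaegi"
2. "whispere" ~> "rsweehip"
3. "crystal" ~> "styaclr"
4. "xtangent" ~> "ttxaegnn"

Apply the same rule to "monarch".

Rule — sort the characters into alphabetical order, then move the last 3 characters to the front (rotate right by 3).
Applying both steps to "monarch": "achmnor", then "norachm".

norachm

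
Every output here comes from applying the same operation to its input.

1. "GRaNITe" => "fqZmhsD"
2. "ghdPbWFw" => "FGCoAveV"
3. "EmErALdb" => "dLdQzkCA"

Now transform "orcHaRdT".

What's happening: shift every letter 1 place backward in the alphabet (wrapping around), then flip the case of every letter.
Working it through for "orcHaRdT": intermediate "nqbGzQcS", final "NQBgZqCs".

NQBgZqCs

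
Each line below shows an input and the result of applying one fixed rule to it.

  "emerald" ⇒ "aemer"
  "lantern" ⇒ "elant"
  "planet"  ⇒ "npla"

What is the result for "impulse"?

Looking at the pairs, the operation is to delete the last 2 characters, then move the last character to the front.
Applying both steps to "impulse": "impul", then "limpu".
(Check on "planet": → "plan" → "npla" ✓)

limpu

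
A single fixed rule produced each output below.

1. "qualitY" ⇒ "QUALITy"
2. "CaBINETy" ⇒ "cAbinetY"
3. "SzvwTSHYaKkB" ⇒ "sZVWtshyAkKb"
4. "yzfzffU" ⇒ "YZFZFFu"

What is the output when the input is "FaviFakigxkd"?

Each output is the input with this applied: flip the case of every letter.
So "FaviFakigxkd" becomes "fAVIfAKIGXKD".

fAVIfAKIGXKD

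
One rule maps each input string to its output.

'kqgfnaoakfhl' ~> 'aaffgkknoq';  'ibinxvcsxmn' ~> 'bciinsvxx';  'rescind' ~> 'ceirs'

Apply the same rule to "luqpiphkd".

The transformation: delete the last 2 characters, then sort the characters into alphabetical order.
So "luqpiphkd" becomes "hilppqu".

hilppqu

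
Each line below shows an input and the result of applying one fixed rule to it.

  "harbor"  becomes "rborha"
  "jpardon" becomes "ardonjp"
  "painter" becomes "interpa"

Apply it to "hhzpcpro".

In each case the input is transformed by: move the first 2 characters to the end (rotate left by 2).
For "hhzpcpro" the result is "zpcprohh".

zpcprohh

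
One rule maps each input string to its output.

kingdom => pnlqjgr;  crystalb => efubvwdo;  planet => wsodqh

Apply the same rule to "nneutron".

The pattern: shift every letter 3 places forward in the alphabet (wrapping around), then move the last character to the front.
On "nneutron": the first step gives "qqhxwurq", and the second then gives "qqqhxwur".

qqqhxwur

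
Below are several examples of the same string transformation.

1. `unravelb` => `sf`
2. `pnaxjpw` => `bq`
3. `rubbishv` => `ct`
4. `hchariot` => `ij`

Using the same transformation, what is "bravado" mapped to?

be

Looking at the pairs, the operation is to keep one character in every 3, starting at position 3 (positions 3rd, 6th, 9th, ...), then shift every letter 1 place forward in the alphabet (wrapping around).
Applying both steps to "bravado": "ad", then "be".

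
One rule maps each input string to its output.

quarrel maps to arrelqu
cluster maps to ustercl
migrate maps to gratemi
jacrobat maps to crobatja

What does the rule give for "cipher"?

pherci

In each case the input is transformed by: move the first 2 characters to the end (rotate left by 2).
Doing the same to "cipher": "pherci".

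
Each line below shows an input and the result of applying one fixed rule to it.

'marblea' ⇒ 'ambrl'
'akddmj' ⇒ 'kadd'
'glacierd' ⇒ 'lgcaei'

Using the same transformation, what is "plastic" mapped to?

lpsat

The pattern: delete the last 2 characters, then swap each adjacent pair of characters (1↔2, 3↔4, ...).
Starting from "plastic": after the first operation, "plast"; after the second, "lpsat".
(Check on "glacierd": → "glacie" → "lgcaei" ✓)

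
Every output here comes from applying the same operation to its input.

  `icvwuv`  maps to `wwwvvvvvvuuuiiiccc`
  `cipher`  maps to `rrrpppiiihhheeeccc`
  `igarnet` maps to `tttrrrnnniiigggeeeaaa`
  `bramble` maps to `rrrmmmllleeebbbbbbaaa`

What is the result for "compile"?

pppooommmllliiieeeccc

The rule is to sort the characters into reverse alphabetical order, then repeat every character 3 times.
Applying that to "compile" gives "pppooommmllliiieeeccc".
(Check on "bramble": → "rmlebba" → "rrrmmmllleeebbbbbbaaa" ✓)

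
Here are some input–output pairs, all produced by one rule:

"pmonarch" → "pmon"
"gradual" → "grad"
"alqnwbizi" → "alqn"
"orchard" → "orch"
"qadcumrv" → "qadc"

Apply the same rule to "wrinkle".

In each case the input is transformed by: keep only the first 4 characters.
Applying that to "wrinkle" gives "wrin".

wrin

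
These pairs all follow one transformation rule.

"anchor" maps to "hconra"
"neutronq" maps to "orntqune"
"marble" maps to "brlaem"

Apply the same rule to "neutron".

The rule is to move the last 3 characters to the front (rotate right by 3), then take characters alternately from the front and the back (1st, last, 2nd, 2nd-last, ...).
Applying both steps to "neutron": "ronneut", then "rtounen".

rtounen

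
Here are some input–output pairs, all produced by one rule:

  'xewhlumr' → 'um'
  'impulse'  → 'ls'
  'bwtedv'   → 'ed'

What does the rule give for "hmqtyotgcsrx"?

sr

What's happening: move the last character to the front, then keep only the last 2 characters.
For "hmqtyotgcsrx" the result is "sr".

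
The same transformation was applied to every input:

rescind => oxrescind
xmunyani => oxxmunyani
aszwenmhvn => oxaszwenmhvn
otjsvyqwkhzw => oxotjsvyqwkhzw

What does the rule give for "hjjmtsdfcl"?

Rule — prepend "ox".
On "hjjmtsdfcl" that produces "oxhjjmtsdfcl".

oxhjjmtsdfcl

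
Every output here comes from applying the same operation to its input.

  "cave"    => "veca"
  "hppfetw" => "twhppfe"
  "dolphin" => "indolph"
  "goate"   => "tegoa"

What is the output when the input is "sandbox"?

The rule is to move the last 2 characters to the front (rotate right by 2).
Doing the same to "sandbox": "oxsandb".

oxsandb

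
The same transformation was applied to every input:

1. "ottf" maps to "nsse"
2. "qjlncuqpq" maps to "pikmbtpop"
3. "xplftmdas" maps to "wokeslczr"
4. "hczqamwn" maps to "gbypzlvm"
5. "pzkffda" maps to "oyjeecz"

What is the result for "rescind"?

The transformation: shift every letter 1 place backward in the alphabet (wrapping around).
So "rescind" becomes "qdrbhmc".

qdrbhmc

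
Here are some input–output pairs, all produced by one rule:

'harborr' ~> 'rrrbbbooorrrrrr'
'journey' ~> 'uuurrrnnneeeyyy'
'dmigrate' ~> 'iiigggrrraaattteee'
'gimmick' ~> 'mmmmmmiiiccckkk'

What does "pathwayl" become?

ttthhhwwwaaayyylll

What's happening: delete the first 2 characters, then repeat every character 3 times.
Applying that to "pathwayl" gives "ttthhhwwwaaayyylll".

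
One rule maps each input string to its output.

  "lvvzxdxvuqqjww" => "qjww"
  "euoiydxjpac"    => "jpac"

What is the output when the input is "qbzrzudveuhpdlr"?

pdlr

Looking at the pairs, the operation is to keep only the last 4 characters.
Applying that to "qbzrzudveuhpdlr" gives "pdlr".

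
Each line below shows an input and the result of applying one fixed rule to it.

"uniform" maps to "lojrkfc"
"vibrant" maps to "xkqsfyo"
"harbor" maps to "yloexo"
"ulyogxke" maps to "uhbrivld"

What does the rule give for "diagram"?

Looking at the pairs, the operation is to move the last 3 characters to the front (rotate right by 3), then shift every letter 3 places backward in the alphabet (wrapping around).
On "diagram": the first step gives "ramdiag", and the second then gives "oxjafxd".

oxjafxd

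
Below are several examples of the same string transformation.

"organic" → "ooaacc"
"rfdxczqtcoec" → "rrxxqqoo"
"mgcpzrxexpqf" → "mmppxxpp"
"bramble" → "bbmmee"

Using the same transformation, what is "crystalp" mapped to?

ccssll

The rule is to keep one character in every 3, starting at position 1 (positions 1st, 4th, 7th, ...), then double every character.
Applying both steps to "crystalp": "csl", then "ccssll".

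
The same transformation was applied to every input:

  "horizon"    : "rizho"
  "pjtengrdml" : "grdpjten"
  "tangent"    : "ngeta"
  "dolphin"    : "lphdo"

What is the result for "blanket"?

ankbl

The rule is to delete the last 2 characters, then move the last 3 characters to the front (rotate right by 3).
Working it through for "blanket": intermediate "blank", final "ankbl".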